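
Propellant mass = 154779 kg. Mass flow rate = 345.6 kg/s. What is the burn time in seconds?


tb = 154779 / 345.6 = 447.9 s

447.9 s


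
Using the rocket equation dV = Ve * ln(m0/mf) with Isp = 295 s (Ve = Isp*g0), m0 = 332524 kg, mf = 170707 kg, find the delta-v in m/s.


Ve = 295 * 9.81 = 2893.95 m/s
dV = 2893.95 * ln(332524/170707) = 1930 m/s

1930 m/s


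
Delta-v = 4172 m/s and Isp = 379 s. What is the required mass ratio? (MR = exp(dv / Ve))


Ve = 379 * 9.81 = 3717.99 m/s
MR = exp(4172 / 3717.99) = 3.071

3.071


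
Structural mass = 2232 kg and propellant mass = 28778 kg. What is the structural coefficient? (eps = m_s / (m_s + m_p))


eps = 2232 / (2232 + 28778) = 0.072

0.072


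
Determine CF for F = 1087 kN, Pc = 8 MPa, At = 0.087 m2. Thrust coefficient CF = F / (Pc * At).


CF = 1087000 / (8e6 * 0.087) = 1.56

1.56


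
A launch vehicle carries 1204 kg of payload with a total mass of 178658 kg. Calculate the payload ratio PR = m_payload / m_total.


PR = 1204 / 178658 = 0.0067

0.0067


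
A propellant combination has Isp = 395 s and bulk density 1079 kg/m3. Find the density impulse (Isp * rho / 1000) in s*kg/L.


rho*Isp = 395 * 1079 / 1000 = 426 s*kg/L

426 s*kg/L


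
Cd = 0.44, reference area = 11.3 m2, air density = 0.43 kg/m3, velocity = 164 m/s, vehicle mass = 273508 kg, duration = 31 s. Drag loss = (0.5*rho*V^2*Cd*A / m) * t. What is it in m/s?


D = 0.5 * 0.43 * 164^2 * 0.44 * 11.3 = 28751.29 N
a = 28751.29 / 273508 = 0.1051 m/s2
dV = 0.1051 * 31 = 3.3 m/s

3.3 m/s


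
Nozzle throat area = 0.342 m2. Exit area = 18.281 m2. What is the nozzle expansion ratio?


AR = 18.281 / 0.342 = 53.5

53.5


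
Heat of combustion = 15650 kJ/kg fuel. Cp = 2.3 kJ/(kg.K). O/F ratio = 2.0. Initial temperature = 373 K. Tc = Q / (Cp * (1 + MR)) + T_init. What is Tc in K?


Tc = 15650 / (2.3 * (1 + 2.0)) + 373 = 2641 K

2641 K


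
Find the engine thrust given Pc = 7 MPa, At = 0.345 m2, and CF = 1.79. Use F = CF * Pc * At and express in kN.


F = 1.79 * 7e6 * 0.345 = 4.3228e+06 N = 4322.9 kN

4322.9 kN


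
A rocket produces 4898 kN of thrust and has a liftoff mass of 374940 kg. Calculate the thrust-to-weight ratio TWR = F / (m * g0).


TWR = 4898000 / (374940 * 9.81) = 1.33

1.33


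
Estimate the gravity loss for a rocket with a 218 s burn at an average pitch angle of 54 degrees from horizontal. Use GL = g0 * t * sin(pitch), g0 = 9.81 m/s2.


GL = 9.81 * 218 * sin(54 deg) = 1730 m/s

1730 m/s


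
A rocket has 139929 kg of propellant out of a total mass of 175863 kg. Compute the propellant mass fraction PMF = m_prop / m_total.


PMF = 139929 / 175863 = 0.796

0.796


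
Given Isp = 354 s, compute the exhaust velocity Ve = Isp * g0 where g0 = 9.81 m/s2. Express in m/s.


Ve = Isp * g0 = 354 * 9.81 = 3472.7 m/s

3472.7 m/s


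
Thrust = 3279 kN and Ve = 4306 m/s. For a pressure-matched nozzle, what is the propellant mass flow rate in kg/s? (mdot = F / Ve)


mdot = F / Ve = 3279000 / 4306 = 761.5 kg/s

761.5 kg/s


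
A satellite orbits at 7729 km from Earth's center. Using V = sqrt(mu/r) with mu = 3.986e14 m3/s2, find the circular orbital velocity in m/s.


V = sqrt(3.986e14 / 7729000) = 7181 m/s

7181 m/s


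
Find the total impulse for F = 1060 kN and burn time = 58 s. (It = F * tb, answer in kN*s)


It = 1060 * 58 = 61480 kN*s

61480 kN*s


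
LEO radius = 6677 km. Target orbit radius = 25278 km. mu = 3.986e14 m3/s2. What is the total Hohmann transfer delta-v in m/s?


V1 = sqrt(mu/r1) = 7726.41 m/s
dV1 = V1*(sqrt(2*r2/(r1+r2)) - 1) = 1991.99 m/s
V2 = sqrt(mu/r2) = 3970.98 m/s
dV2 = V2*(1 - sqrt(2*r1/(r1+r2))) = 1403.93 m/s
Total dV = 3396 m/s

3396 m/s


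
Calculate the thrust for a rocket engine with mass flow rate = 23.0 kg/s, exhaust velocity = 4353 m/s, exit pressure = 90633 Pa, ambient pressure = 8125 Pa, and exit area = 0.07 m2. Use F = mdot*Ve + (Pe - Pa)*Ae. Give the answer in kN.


F = 23.0 * 4353 + (90633 - 8125) * 0.07 = 105895.0 N = 105.9 kN

105.9 kN


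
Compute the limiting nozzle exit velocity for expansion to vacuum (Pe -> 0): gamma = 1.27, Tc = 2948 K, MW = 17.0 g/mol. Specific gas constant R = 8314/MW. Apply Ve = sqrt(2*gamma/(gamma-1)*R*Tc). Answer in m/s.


R = 8314 / 17.0 = 489.06 J/(kg.K)
Ve = sqrt(2 * 1.27 / (1.27 - 1) * 489.06 * 2948) = 3683 m/s

3683 m/s


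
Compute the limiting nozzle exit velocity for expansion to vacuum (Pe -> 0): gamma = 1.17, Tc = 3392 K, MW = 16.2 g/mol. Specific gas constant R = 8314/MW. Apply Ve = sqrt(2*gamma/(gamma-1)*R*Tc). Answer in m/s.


R = 8314 / 16.2 = 513.21 J/(kg.K)
Ve = sqrt(2 * 1.17 / (1.17 - 1) * 513.21 * 3392) = 4895 m/s

4895 m/s


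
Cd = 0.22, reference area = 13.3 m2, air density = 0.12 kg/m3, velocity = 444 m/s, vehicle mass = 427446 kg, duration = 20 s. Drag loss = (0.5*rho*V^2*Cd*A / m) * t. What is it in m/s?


D = 0.5 * 0.12 * 444^2 * 0.22 * 13.3 = 34609.2 N
a = 34609.2 / 427446 = 0.081 m/s2
dV = 0.081 * 20 = 1.6 m/s

1.6 m/s


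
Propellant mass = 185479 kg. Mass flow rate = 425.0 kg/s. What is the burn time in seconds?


tb = 185479 / 425.0 = 436.4 s

436.4 s


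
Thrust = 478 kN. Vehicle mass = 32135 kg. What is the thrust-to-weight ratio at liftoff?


TWR = 478000 / (32135 * 9.81) = 1.52

1.52


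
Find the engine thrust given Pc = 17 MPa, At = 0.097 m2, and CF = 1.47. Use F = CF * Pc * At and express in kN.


F = 1.47 * 17e6 * 0.097 = 2.4240e+06 N = 2424.0 kN

2424.0 kN


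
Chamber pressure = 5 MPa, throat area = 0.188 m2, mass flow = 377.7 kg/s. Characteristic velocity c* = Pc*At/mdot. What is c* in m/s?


c* = 5e6 * 0.188 / 377.7 = 2489 m/s

2489 m/s


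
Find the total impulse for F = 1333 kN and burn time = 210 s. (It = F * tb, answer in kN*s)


It = 1333 * 210 = 279930 kN*s

279930 kN*s


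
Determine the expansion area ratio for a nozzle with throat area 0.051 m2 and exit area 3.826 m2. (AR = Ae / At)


AR = 3.826 / 0.051 = 75.0

75.0


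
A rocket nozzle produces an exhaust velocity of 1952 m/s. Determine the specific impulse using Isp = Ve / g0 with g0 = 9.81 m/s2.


Isp = Ve / g0 = 1952 / 9.81 = 199.0 s

199.0 s


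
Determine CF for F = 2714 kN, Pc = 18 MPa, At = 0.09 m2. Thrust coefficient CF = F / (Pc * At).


CF = 2714000 / (18e6 * 0.09) = 1.68

1.68


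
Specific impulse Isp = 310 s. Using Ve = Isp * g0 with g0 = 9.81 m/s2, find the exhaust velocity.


Ve = Isp * g0 = 310 * 9.81 = 3041.1 m/s

3041.1 m/s


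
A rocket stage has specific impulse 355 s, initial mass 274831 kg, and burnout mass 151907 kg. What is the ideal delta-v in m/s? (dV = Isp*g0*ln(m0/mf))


Ve = 355 * 9.81 = 3482.55 m/s
dV = 3482.55 * ln(274831/151907) = 2065 m/s

2065 m/s


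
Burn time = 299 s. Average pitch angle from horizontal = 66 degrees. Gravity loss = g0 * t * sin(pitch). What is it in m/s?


GL = 9.81 * 299 * sin(66 deg) = 2680 m/s

2680 m/s


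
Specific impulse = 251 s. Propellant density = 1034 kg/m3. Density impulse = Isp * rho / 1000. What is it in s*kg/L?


rho*Isp = 251 * 1034 / 1000 = 260 s*kg/L

260 s*kg/L


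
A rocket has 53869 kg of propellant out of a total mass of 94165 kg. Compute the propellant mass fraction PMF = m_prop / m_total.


PMF = 53869 / 94165 = 0.572

0.572


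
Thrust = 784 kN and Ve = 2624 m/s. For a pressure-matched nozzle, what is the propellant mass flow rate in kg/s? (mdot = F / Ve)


mdot = F / Ve = 784000 / 2624 = 298.8 kg/s

298.8 kg/s


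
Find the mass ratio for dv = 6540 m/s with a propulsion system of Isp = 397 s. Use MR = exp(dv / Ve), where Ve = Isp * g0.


Ve = 397 * 9.81 = 3894.57 m/s
MR = exp(6540 / 3894.57) = 5.362

5.362


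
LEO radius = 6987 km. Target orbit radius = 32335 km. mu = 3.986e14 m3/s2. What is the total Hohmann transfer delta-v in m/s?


V1 = sqrt(mu/r1) = 7553.07 m/s
dV1 = V1*(sqrt(2*r2/(r1+r2)) - 1) = 2133.21 m/s
V2 = sqrt(mu/r2) = 3511.01 m/s
dV2 = V2*(1 - sqrt(2*r1/(r1+r2))) = 1417.98 m/s
Total dV = 3551 m/s

3551 m/s


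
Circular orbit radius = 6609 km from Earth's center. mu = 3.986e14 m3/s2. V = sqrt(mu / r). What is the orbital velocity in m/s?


V = sqrt(3.986e14 / 6609000) = 7766 m/s

7766 m/s


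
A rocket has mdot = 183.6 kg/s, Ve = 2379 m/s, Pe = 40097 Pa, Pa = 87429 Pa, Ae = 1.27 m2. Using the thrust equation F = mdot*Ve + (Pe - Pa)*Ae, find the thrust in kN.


F = 183.6 * 2379 + (40097 - 87429) * 1.27 = 376673.0 N = 376.7 kN

376.7 kN


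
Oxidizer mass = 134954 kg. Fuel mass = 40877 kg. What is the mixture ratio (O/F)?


MR = 134954 / 40877 = 3.3

3.3


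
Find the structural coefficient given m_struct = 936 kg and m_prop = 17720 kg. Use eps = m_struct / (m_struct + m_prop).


eps = 936 / (936 + 17720) = 0.0502

0.0502


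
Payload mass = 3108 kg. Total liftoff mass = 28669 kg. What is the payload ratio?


PR = 3108 / 28669 = 0.1084

0.1084


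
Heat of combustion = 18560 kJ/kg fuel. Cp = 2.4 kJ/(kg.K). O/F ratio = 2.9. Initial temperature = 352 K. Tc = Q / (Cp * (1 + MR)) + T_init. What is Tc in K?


Tc = 18560 / (2.4 * (1 + 2.9)) + 352 = 2335 K

2335 K


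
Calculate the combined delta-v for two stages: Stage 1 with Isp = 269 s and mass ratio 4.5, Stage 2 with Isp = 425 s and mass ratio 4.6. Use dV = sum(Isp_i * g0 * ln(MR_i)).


dV1 = 269 * 9.81 * ln(4.5) = 3969.1 m/s
dV2 = 425 * 9.81 * ln(4.6) = 6362.5 m/s
Total dV = 3969.1 + 6362.5 = 10331.6 m/s ~ 10332 m/s

10332 m/s


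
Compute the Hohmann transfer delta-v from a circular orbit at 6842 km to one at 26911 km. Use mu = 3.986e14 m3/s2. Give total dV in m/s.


V1 = sqrt(mu/r1) = 7632.68 m/s
dV1 = V1*(sqrt(2*r2/(r1+r2)) - 1) = 2005.63 m/s
V2 = sqrt(mu/r2) = 3848.61 m/s
dV2 = V2*(1 - sqrt(2*r1/(r1+r2))) = 1398.11 m/s
Total dV = 3404 m/s

3404 m/s


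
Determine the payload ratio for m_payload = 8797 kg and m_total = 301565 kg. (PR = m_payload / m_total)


PR = 8797 / 301565 = 0.0292

0.0292


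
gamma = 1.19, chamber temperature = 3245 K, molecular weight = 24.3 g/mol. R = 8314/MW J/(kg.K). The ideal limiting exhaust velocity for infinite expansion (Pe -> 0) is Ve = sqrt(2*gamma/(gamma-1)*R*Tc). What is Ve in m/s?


R = 8314 / 24.3 = 342.14 J/(kg.K)
Ve = sqrt(2 * 1.19 / (1.19 - 1) * 342.14 * 3245) = 3729 m/s

3729 m/s


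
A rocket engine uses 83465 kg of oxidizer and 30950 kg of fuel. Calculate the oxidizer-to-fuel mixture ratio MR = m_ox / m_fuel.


MR = 83465 / 30950 = 2.7

2.7


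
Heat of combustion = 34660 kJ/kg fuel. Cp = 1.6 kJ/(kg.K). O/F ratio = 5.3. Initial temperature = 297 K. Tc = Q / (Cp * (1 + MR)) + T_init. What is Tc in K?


Tc = 34660 / (1.6 * (1 + 5.3)) + 297 = 3735 K

3735 K


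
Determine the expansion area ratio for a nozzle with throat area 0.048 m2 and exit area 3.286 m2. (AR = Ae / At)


AR = 3.286 / 0.048 = 68.5

68.5


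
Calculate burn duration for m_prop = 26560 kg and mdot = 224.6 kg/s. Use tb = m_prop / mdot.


tb = 26560 / 224.6 = 118.3 s

118.3 s


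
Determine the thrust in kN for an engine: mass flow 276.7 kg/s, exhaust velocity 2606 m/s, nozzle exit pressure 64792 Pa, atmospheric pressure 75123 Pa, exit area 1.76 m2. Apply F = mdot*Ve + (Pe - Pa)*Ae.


F = 276.7 * 2606 + (64792 - 75123) * 1.76 = 702898.0 N = 702.9 kN

702.9 kN


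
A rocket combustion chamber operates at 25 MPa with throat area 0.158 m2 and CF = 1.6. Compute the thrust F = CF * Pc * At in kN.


F = 1.6 * 25e6 * 0.158 = 6.3200e+06 N = 6320.0 kN

6320.0 kN


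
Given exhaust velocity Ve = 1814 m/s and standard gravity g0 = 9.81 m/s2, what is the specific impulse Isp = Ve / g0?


Isp = Ve / g0 = 1814 / 9.81 = 184.9 s

184.9 s


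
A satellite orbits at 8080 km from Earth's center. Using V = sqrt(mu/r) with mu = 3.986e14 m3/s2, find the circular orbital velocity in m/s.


V = sqrt(3.986e14 / 8080000) = 7024 m/s

7024 m/s


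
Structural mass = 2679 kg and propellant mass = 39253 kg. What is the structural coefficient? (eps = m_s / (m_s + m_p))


eps = 2679 / (2679 + 39253) = 0.0639

0.0639


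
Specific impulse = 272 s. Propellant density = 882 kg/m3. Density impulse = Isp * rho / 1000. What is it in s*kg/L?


rho*Isp = 272 * 882 / 1000 = 240 s*kg/L

240 s*kg/L


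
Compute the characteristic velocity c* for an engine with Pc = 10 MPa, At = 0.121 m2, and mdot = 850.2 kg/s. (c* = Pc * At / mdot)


c* = 10e6 * 0.121 / 850.2 = 1423 m/s

1423 m/s


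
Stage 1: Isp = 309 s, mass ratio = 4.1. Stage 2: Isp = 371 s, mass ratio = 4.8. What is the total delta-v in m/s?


dV1 = 309 * 9.81 * ln(4.1) = 4277.1 m/s
dV2 = 371 * 9.81 * ln(4.8) = 5709.0 m/s
Total dV = 4277.1 + 5709.0 = 9986.1 m/s ~ 9986 m/s

9986 m/s


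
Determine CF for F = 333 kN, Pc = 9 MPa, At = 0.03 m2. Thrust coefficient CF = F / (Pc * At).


CF = 333000 / (9e6 * 0.03) = 1.23

1.23


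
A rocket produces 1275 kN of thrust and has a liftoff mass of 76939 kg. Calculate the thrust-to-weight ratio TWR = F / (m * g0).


TWR = 1275000 / (76939 * 9.81) = 1.69

1.69


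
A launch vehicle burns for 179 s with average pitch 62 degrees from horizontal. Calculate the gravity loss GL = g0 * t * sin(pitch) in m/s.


GL = 9.81 * 179 * sin(62 deg) = 1550 m/s

1550 m/s


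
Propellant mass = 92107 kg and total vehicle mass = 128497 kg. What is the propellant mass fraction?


PMF = 92107 / 128497 = 0.717

0.717


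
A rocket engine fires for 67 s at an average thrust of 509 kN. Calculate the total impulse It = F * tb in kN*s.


It = 509 * 67 = 34103 kN*s

34103 kN*s


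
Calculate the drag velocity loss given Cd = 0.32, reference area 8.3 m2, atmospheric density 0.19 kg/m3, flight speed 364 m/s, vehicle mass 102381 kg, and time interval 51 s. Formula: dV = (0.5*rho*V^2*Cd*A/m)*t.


D = 0.5 * 0.19 * 364^2 * 0.32 * 8.3 = 33431.39 N
a = 33431.39 / 102381 = 0.3265 m/s2
dV = 0.3265 * 51 = 16.7 m/s

16.7 m/s


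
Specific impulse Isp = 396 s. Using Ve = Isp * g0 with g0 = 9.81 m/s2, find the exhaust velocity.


Ve = Isp * g0 = 396 * 9.81 = 3884.8 m/s

3884.8 m/s


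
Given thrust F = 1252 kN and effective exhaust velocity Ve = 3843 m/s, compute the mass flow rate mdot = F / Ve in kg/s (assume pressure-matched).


mdot = F / Ve = 1252000 / 3843 = 325.8 kg/s

325.8 kg/s


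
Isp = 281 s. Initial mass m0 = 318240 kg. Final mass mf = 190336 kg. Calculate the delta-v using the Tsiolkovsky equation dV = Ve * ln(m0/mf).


Ve = 281 * 9.81 = 2756.61 m/s
dV = 2756.61 * ln(318240/190336) = 1417 m/s

1417 m/s


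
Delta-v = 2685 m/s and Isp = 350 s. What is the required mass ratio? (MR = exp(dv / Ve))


Ve = 350 * 9.81 = 3433.5 m/s
MR = exp(2685 / 3433.5) = 2.186

2.186


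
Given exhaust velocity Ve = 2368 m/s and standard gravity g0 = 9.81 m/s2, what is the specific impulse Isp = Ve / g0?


Isp = Ve / g0 = 2368 / 9.81 = 241.4 s

241.4 s


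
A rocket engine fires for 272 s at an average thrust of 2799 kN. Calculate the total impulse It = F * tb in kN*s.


It = 2799 * 272 = 761328 kN*s

761328 kN*s


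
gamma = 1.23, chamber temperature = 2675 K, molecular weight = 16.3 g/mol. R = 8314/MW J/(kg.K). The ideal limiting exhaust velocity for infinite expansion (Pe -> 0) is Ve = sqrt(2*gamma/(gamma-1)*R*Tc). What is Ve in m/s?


R = 8314 / 16.3 = 510.06 J/(kg.K)
Ve = sqrt(2 * 1.23 / (1.23 - 1) * 510.06 * 2675) = 3820 m/s

3820 m/s


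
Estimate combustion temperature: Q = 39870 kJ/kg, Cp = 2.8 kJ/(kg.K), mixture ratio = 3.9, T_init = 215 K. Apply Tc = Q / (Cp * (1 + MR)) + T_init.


Tc = 39870 / (2.8 * (1 + 3.9)) + 215 = 3121 K

3121 K


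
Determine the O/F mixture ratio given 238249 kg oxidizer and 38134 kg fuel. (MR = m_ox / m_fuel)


MR = 238249 / 38134 = 6.25

6.25


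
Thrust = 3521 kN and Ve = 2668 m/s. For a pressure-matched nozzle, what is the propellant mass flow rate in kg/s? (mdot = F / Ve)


mdot = F / Ve = 3521000 / 2668 = 1319.7 kg/s

1319.7 kg/s


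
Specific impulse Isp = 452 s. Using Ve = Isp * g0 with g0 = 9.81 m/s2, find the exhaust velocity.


Ve = Isp * g0 = 452 * 9.81 = 4434.1 m/s

4434.1 m/s


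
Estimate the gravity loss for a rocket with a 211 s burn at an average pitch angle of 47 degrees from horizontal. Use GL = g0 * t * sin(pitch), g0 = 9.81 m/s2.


GL = 9.81 * 211 * sin(47 deg) = 1514 m/s

1514 m/s


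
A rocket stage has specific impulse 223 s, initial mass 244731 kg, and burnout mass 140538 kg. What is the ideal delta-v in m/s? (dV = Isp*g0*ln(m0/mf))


Ve = 223 * 9.81 = 2187.63 m/s
dV = 2187.63 * ln(244731/140538) = 1213 m/s

1213 m/s


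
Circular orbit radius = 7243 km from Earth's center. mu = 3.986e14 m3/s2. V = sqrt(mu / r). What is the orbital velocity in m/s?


V = sqrt(3.986e14 / 7243000) = 7418 m/s

7418 m/s


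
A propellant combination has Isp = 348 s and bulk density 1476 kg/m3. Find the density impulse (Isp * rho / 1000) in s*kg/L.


rho*Isp = 348 * 1476 / 1000 = 514 s*kg/L

514 s*kg/L


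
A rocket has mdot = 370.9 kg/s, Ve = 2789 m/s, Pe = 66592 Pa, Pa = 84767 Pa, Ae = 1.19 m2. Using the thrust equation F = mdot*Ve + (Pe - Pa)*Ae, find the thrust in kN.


F = 370.9 * 2789 + (66592 - 84767) * 1.19 = 1.0128e+06 N = 1012.8 kN

1012.8 kN


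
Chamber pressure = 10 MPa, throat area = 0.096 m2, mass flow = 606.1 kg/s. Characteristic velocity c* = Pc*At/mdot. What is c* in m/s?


c* = 10e6 * 0.096 / 606.1 = 1584 m/s

1584 m/s


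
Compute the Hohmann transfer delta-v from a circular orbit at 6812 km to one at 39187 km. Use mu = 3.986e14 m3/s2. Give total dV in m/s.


V1 = sqrt(mu/r1) = 7649.47 m/s
dV1 = V1*(sqrt(2*r2/(r1+r2)) - 1) = 2335.42 m/s
V2 = sqrt(mu/r2) = 3189.32 m/s
dV2 = V2*(1 - sqrt(2*r1/(r1+r2))) = 1453.61 m/s
Total dV = 3789 m/s

3789 m/s


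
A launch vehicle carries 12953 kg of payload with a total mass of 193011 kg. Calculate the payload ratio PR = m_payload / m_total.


PR = 12953 / 193011 = 0.0671

0.0671


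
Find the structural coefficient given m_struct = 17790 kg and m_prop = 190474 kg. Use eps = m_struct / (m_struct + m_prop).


eps = 17790 / (17790 + 190474) = 0.0854

0.0854


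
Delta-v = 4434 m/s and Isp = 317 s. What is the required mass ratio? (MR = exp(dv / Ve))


Ve = 317 * 9.81 = 3109.77 m/s
MR = exp(4434 / 3109.77) = 4.161

4.161


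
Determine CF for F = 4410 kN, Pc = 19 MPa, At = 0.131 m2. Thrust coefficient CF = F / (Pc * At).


CF = 4410000 / (19e6 * 0.131) = 1.77

1.77


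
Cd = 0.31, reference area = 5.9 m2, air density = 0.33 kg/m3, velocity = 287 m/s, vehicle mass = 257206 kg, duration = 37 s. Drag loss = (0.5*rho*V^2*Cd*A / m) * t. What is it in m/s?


D = 0.5 * 0.33 * 287^2 * 0.31 * 5.9 = 24857.73 N
a = 24857.73 / 257206 = 0.0966 m/s2
dV = 0.0966 * 37 = 3.6 m/s

3.6 m/s


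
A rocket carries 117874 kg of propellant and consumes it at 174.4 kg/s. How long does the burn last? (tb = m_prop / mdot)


tb = 117874 / 174.4 = 675.9 s

675.9 s


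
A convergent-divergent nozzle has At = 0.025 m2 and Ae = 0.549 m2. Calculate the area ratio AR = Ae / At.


AR = 0.549 / 0.025 = 22.0

22.0


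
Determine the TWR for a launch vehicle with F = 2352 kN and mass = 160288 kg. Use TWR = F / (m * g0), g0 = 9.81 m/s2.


TWR = 2352000 / (160288 * 9.81) = 1.5

1.5


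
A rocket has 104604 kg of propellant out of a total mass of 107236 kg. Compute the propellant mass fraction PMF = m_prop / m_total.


PMF = 104604 / 107236 = 0.975

0.975


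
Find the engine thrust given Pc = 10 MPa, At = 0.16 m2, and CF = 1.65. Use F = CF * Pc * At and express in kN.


F = 1.65 * 10e6 * 0.16 = 2.6400e+06 N = 2640.0 kN

2640.0 kN


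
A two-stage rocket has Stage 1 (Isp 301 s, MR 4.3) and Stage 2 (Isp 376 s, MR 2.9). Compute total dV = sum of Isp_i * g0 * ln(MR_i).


dV1 = 301 * 9.81 * ln(4.3) = 4307.0 m/s
dV2 = 376 * 9.81 * ln(2.9) = 3927.2 m/s
Total dV = 4307.0 + 3927.2 = 8234.2 m/s ~ 8234 m/s

8234 m/s


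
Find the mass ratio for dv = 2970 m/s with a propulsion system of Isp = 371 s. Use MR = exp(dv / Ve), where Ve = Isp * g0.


Ve = 371 * 9.81 = 3639.51 m/s
MR = exp(2970 / 3639.51) = 2.262

2.262


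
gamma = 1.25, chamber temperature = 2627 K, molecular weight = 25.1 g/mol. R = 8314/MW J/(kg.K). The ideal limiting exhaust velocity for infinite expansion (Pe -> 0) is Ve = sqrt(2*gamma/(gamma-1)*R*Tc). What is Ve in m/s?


R = 8314 / 25.1 = 331.24 J/(kg.K)
Ve = sqrt(2 * 1.25 / (1.25 - 1) * 331.24 * 2627) = 2950 m/s

2950 m/s


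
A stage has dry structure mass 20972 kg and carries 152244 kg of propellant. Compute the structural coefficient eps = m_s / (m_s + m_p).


eps = 20972 / (20972 + 152244) = 0.1211

0.1211


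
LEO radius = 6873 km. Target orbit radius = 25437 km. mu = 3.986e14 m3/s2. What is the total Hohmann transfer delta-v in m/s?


V1 = sqrt(mu/r1) = 7615.45 m/s
dV1 = V1*(sqrt(2*r2/(r1+r2)) - 1) = 1940.53 m/s
V2 = sqrt(mu/r2) = 3958.55 m/s
dV2 = V2*(1 - sqrt(2*r1/(r1+r2))) = 1376.55 m/s
Total dV = 3317 m/s

3317 m/s


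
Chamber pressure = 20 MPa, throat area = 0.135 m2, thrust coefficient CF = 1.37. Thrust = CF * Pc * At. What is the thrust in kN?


F = 1.37 * 20e6 * 0.135 = 3.6990e+06 N = 3699.0 kN

3699.0 kN


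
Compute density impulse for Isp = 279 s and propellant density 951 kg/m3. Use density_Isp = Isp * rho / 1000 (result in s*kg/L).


rho*Isp = 279 * 951 / 1000 = 265 s*kg/L

265 s*kg/L


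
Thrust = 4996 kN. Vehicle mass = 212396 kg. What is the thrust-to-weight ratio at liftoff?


TWR = 4996000 / (212396 * 9.81) = 2.4

2.4


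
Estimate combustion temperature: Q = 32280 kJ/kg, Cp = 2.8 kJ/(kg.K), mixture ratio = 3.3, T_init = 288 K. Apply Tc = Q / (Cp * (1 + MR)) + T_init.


Tc = 32280 / (2.8 * (1 + 3.3)) + 288 = 2969 K

2969 K


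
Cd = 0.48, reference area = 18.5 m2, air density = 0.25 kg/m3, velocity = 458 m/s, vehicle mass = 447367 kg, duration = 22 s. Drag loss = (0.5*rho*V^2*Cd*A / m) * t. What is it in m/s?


D = 0.5 * 0.25 * 458^2 * 0.48 * 18.5 = 232838.04 N
a = 232838.04 / 447367 = 0.5205 m/s2
dV = 0.5205 * 22 = 11.5 m/s

11.5 m/s


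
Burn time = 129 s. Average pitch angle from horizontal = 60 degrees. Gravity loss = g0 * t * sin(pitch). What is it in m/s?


GL = 9.81 * 129 * sin(60 deg) = 1096 m/s

1096 m/s


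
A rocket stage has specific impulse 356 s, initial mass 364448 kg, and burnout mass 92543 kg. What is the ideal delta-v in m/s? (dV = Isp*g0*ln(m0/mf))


Ve = 356 * 9.81 = 3492.36 m/s
dV = 3492.36 * ln(364448/92543) = 4787 m/s

4787 m/s


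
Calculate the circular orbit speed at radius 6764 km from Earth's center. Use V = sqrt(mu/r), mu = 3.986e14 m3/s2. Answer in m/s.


V = sqrt(3.986e14 / 6764000) = 7677 m/s

7677 m/s


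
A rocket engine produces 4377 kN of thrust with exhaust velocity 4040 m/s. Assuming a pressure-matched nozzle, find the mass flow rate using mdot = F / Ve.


mdot = F / Ve = 4377000 / 4040 = 1083.4 kg/s

1083.4 kg/s


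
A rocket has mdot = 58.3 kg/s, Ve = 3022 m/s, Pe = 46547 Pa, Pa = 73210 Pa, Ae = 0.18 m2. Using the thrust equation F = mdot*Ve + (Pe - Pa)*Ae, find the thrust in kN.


F = 58.3 * 3022 + (46547 - 73210) * 0.18 = 171383.0 N = 171.4 kN

171.4 kN


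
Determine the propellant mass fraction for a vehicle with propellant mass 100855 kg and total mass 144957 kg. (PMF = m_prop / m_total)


PMF = 100855 / 144957 = 0.696

0.696


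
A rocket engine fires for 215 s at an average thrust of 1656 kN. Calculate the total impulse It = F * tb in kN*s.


It = 1656 * 215 = 356040 kN*s

356040 kN*s


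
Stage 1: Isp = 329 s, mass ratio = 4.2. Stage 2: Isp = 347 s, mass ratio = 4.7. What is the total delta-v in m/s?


dV1 = 329 * 9.81 * ln(4.2) = 4631.7 m/s
dV2 = 347 * 9.81 * ln(4.7) = 5268.0 m/s
Total dV = 4631.7 + 5268.0 = 9899.7 m/s ~ 9900 m/s

9900 m/s


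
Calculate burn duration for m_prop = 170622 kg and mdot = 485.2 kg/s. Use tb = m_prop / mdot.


tb = 170622 / 485.2 = 351.7 s

351.7 s


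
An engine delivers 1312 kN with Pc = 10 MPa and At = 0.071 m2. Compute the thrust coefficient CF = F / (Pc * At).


CF = 1312000 / (10e6 * 0.071) = 1.85

1.85


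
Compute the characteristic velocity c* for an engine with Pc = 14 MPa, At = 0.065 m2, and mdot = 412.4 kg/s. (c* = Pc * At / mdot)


c* = 14e6 * 0.065 / 412.4 = 2207 m/s

2207 m/s


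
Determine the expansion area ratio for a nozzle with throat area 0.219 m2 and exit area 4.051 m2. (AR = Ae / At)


AR = 4.051 / 0.219 = 18.5

18.5


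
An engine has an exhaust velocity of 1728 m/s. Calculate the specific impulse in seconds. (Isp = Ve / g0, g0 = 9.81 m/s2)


Isp = Ve / g0 = 1728 / 9.81 = 176.1 s

176.1 s


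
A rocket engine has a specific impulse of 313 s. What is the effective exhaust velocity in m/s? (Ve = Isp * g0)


Ve = Isp * g0 = 313 * 9.81 = 3070.5 m/s

3070.5 m/s


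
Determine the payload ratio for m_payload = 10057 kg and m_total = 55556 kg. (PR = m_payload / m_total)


PR = 10057 / 55556 = 0.181

0.181


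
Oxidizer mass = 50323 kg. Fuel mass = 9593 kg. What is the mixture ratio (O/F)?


MR = 50323 / 9593 = 5.25

5.25


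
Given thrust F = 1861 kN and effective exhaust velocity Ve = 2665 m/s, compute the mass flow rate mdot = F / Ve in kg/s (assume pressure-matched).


mdot = F / Ve = 1861000 / 2665 = 698.3 kg/s

698.3 kg/s


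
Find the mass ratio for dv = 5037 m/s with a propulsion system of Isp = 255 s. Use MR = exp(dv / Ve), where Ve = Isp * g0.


Ve = 255 * 9.81 = 2501.55 m/s
MR = exp(5037 / 2501.55) = 7.49

7.49


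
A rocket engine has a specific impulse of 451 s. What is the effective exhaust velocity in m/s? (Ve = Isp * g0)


Ve = Isp * g0 = 451 * 9.81 = 4424.3 m/s

4424.3 m/s


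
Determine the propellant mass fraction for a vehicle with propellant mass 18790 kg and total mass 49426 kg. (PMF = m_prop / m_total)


PMF = 18790 / 49426 = 0.38

0.38


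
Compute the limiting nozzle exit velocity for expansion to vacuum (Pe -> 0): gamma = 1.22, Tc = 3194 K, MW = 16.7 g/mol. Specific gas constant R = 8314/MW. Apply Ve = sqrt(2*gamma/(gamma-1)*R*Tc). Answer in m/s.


R = 8314 / 16.7 = 497.84 J/(kg.K)
Ve = sqrt(2 * 1.22 / (1.22 - 1) * 497.84 * 3194) = 4200 m/s

4200 m/s


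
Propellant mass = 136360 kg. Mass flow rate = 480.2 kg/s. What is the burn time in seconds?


tb = 136360 / 480.2 = 284.0 s

284.0 s


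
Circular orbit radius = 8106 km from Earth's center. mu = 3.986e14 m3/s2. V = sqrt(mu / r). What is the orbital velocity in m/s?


V = sqrt(3.986e14 / 8106000) = 7012 m/s

7012 m/s


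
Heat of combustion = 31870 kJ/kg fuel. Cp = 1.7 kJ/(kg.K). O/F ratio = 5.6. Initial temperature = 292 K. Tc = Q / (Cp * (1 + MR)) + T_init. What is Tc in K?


Tc = 31870 / (1.7 * (1 + 5.6)) + 292 = 3132 K

3132 K


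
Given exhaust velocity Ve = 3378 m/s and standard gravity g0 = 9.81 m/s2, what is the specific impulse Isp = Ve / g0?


Isp = Ve / g0 = 3378 / 9.81 = 344.3 s

344.3 s


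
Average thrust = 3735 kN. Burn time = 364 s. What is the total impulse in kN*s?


It = 3735 * 364 = 1359540 kN*s

1359540 kN*s


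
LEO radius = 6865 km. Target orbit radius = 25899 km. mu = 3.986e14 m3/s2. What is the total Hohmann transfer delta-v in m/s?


V1 = sqrt(mu/r1) = 7619.88 m/s
dV1 = V1*(sqrt(2*r2/(r1+r2)) - 1) = 1961.02 m/s
V2 = sqrt(mu/r2) = 3923.08 m/s
dV2 = V2*(1 - sqrt(2*r1/(r1+r2))) = 1383.49 m/s
Total dV = 3345 m/s

3345 m/s


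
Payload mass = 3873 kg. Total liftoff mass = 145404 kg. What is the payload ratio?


PR = 3873 / 145404 = 0.0266

0.0266


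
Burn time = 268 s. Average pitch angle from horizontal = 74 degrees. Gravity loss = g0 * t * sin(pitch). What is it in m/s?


GL = 9.81 * 268 * sin(74 deg) = 2527 m/s

2527 m/s


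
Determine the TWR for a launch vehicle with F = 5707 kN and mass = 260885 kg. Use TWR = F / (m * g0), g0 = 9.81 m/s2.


TWR = 5707000 / (260885 * 9.81) = 2.23

2.23


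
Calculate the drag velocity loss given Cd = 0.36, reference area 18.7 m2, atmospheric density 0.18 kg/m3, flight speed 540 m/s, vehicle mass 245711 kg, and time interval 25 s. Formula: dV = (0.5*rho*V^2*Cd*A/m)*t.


D = 0.5 * 0.18 * 540^2 * 0.36 * 18.7 = 176674.61 N
a = 176674.61 / 245711 = 0.719 m/s2
dV = 0.719 * 25 = 18.0 m/s

18.0 m/s


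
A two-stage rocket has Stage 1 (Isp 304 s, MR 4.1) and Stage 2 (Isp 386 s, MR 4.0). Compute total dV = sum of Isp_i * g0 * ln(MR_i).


dV1 = 304 * 9.81 * ln(4.1) = 4207.9 m/s
dV2 = 386 * 9.81 * ln(4.0) = 5249.4 m/s
Total dV = 4207.9 + 5249.4 = 9457.3 m/s ~ 9457 m/s

9457 m/s


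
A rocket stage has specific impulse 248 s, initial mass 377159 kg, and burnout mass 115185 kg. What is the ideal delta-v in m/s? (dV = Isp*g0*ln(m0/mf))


Ve = 248 * 9.81 = 2432.88 m/s
dV = 2432.88 * ln(377159/115185) = 2886 m/s

2886 m/s


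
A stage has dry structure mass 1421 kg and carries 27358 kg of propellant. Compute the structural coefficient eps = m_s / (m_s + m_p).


eps = 1421 / (1421 + 27358) = 0.0494

0.0494


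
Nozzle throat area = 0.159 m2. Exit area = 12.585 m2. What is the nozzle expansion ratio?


AR = 12.585 / 0.159 = 79.2

79.2


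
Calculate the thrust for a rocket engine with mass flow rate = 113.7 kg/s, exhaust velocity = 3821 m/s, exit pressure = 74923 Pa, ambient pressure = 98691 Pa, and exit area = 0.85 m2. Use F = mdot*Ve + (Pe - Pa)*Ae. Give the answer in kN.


F = 113.7 * 3821 + (74923 - 98691) * 0.85 = 414245.0 N = 414.2 kN

414.2 kN


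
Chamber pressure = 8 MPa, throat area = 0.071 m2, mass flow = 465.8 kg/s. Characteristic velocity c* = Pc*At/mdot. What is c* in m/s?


c* = 8e6 * 0.071 / 465.8 = 1219 m/s

1219 m/s


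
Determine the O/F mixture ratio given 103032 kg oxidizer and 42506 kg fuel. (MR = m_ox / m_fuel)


MR = 103032 / 42506 = 2.42

2.42


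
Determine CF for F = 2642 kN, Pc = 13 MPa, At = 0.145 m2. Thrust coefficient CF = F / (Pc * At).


CF = 2642000 / (13e6 * 0.145) = 1.4

1.4


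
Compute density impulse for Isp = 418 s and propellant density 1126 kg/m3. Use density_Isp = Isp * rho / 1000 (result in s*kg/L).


rho*Isp = 418 * 1126 / 1000 = 471 s*kg/L

471 s*kg/L


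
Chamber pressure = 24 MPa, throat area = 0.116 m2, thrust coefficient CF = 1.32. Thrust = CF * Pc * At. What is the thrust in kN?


F = 1.32 * 24e6 * 0.116 = 3.6749e+06 N = 3674.9 kN

3674.9 kN


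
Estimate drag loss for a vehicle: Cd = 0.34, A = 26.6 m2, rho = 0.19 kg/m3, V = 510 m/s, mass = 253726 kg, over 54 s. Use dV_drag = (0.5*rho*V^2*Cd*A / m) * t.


D = 0.5 * 0.19 * 510^2 * 0.34 * 26.6 = 223472.72 N
a = 223472.72 / 253726 = 0.8808 m/s2
dV = 0.8808 * 54 = 47.6 m/s

47.6 m/s


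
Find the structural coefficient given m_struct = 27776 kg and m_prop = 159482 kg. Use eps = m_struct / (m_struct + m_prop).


eps = 27776 / (27776 + 159482) = 0.1483

0.1483


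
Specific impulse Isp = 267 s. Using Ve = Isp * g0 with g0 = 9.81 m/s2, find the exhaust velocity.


Ve = Isp * g0 = 267 * 9.81 = 2619.3 m/s

2619.3 m/s


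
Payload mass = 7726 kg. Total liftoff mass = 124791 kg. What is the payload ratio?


PR = 7726 / 124791 = 0.0619

0.0619


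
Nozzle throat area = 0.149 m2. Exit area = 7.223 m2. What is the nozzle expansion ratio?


AR = 7.223 / 0.149 = 48.5

48.5


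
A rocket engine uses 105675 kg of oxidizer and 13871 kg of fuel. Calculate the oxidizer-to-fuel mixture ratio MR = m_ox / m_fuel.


MR = 105675 / 13871 = 7.62

7.62


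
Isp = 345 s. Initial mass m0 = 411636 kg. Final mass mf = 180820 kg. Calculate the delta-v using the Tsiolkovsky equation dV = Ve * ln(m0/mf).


Ve = 345 * 9.81 = 3384.45 m/s
dV = 3384.45 * ln(411636/180820) = 2784 m/s

2784 m/s


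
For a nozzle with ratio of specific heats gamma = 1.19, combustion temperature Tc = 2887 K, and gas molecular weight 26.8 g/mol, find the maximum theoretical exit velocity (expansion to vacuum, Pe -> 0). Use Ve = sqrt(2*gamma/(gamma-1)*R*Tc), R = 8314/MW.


R = 8314 / 26.8 = 310.22 J/(kg.K)
Ve = sqrt(2 * 1.19 / (1.19 - 1) * 310.22 * 2887) = 3349 m/s

3349 m/s


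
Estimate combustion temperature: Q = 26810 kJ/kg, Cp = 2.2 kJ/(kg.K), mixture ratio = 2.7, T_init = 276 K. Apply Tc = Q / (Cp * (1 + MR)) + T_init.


Tc = 26810 / (2.2 * (1 + 2.7)) + 276 = 3570 K

3570 K


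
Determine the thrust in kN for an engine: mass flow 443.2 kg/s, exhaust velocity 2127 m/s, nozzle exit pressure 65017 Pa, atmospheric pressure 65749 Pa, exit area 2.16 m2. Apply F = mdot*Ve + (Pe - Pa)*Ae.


F = 443.2 * 2127 + (65017 - 65749) * 2.16 = 941105.0 N = 941.1 kN

941.1 kN


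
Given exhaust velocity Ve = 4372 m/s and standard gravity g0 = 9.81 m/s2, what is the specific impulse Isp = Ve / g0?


Isp = Ve / g0 = 4372 / 9.81 = 445.7 s

445.7 s


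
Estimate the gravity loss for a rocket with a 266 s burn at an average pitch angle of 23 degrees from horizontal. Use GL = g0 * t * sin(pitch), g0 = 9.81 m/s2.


GL = 9.81 * 266 * sin(23 deg) = 1020 m/s

1020 m/s


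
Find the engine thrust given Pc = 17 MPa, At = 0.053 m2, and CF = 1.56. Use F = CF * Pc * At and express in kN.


F = 1.56 * 17e6 * 0.053 = 1.4056e+06 N = 1405.6 kN

1405.6 kN


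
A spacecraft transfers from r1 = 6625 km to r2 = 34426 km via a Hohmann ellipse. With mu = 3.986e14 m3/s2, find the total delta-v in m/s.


V1 = sqrt(mu/r1) = 7756.68 m/s
dV1 = V1*(sqrt(2*r2/(r1+r2)) - 1) = 2288.84 m/s
V2 = sqrt(mu/r2) = 3402.71 m/s
dV2 = V2*(1 - sqrt(2*r1/(r1+r2))) = 1469.54 m/s
Total dV = 3758 m/s

3758 m/s


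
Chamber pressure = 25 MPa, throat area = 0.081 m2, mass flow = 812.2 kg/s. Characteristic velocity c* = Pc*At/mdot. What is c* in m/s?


c* = 25e6 * 0.081 / 812.2 = 2493 m/s

2493 m/s


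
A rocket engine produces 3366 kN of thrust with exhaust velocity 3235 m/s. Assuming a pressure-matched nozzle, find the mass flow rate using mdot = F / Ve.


mdot = F / Ve = 3366000 / 3235 = 1040.5 kg/s

1040.5 kg/s


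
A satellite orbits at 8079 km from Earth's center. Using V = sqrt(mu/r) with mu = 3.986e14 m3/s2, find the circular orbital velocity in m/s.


V = sqrt(3.986e14 / 8079000) = 7024 m/s

7024 m/s


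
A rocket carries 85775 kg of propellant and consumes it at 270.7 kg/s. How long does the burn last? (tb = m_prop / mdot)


tb = 85775 / 270.7 = 316.9 s

316.9 s


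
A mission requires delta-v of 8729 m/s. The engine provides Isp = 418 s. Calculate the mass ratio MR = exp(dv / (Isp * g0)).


Ve = 418 * 9.81 = 4100.58 m/s
MR = exp(8729 / 4100.58) = 8.404

8.404


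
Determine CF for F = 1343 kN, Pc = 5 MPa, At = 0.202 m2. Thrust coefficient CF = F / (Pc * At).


CF = 1343000 / (5e6 * 0.202) = 1.33

1.33


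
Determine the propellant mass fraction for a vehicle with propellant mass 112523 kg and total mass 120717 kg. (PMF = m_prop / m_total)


PMF = 112523 / 120717 = 0.932

0.932


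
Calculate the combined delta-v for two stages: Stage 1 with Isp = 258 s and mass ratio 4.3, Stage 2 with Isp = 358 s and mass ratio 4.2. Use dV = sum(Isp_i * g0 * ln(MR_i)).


dV1 = 258 * 9.81 * ln(4.3) = 3691.7 m/s
dV2 = 358 * 9.81 * ln(4.2) = 5040.0 m/s
Total dV = 3691.7 + 5040.0 = 8731.7 m/s ~ 8732 m/s

8732 m/s


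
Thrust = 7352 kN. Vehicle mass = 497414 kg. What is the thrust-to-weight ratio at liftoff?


TWR = 7352000 / (497414 * 9.81) = 1.51

1.51


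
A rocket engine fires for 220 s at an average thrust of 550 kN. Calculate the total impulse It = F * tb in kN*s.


It = 550 * 220 = 121000 kN*s

121000 kN*s


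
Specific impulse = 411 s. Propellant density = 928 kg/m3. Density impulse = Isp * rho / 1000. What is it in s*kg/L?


rho*Isp = 411 * 928 / 1000 = 381 s*kg/L

381 s*kg/L


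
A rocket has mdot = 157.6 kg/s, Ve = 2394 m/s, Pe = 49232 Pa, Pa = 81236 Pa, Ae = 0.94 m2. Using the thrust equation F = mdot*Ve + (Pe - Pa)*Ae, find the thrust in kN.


F = 157.6 * 2394 + (49232 - 81236) * 0.94 = 347211.0 N = 347.2 kN

347.2 kN


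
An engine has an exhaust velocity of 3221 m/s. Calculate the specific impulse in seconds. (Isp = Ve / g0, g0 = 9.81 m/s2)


Isp = Ve / g0 = 3221 / 9.81 = 328.3 s

328.3 s


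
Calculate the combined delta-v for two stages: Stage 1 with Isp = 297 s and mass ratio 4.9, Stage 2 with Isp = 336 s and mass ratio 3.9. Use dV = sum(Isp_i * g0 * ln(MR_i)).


dV1 = 297 * 9.81 * ln(4.9) = 4630.3 m/s
dV2 = 336 * 9.81 * ln(3.9) = 4486.0 m/s
Total dV = 4630.3 + 4486.0 = 9116.3 m/s ~ 9116 m/s

9116 m/s


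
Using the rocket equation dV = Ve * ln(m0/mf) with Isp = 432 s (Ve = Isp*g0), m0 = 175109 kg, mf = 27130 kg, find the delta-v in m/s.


Ve = 432 * 9.81 = 4237.92 m/s
dV = 4237.92 * ln(175109/27130) = 7903 m/s

7903 m/s


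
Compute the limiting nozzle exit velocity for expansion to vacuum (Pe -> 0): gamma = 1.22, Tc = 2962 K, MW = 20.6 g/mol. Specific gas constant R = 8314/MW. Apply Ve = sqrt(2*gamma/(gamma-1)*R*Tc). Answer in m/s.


R = 8314 / 20.6 = 403.59 J/(kg.K)
Ve = sqrt(2 * 1.22 / (1.22 - 1) * 403.59 * 2962) = 3641 m/s

3641 m/s


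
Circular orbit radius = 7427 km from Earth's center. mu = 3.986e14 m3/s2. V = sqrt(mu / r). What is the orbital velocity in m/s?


V = sqrt(3.986e14 / 7427000) = 7326 m/s

7326 m/s


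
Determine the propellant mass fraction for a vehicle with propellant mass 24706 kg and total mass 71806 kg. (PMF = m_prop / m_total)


PMF = 24706 / 71806 = 0.344

0.344


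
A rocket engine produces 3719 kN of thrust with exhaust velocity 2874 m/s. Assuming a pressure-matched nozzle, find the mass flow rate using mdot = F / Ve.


mdot = F / Ve = 3719000 / 2874 = 1294.0 kg/s

1294.0 kg/s


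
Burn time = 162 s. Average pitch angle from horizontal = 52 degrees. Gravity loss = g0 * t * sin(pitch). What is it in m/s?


GL = 9.81 * 162 * sin(52 deg) = 1252 m/s

1252 m/s


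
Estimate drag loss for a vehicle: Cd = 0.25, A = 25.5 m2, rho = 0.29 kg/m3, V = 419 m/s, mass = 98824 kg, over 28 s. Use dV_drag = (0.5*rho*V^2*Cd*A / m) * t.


D = 0.5 * 0.29 * 419^2 * 0.25 * 25.5 = 162284.2 N
a = 162284.2 / 98824 = 1.6422 m/s2
dV = 1.6422 * 28 = 46.0 m/s

46.0 m/s


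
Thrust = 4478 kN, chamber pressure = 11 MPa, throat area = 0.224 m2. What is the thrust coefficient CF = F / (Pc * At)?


CF = 4478000 / (11e6 * 0.224) = 1.82

1.82


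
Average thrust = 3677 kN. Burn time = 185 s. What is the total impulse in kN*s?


It = 3677 * 185 = 680245 kN*s

680245 kN*s


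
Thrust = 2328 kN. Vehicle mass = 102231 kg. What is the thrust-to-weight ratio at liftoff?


TWR = 2328000 / (102231 * 9.81) = 2.32

2.32


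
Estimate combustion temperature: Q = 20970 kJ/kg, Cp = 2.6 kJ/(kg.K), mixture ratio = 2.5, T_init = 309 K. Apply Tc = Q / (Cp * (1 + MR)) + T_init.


Tc = 20970 / (2.6 * (1 + 2.5)) + 309 = 2613 K

2613 K


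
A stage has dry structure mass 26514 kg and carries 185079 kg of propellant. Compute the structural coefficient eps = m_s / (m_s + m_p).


eps = 26514 / (26514 + 185079) = 0.1253

0.1253


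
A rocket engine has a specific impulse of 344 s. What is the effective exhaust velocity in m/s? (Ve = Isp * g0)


Ve = Isp * g0 = 344 * 9.81 = 3374.6 m/s

3374.6 m/s


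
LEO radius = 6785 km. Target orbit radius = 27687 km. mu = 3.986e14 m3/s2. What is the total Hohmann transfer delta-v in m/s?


V1 = sqrt(mu/r1) = 7664.67 m/s
dV1 = V1*(sqrt(2*r2/(r1+r2)) - 1) = 2049.67 m/s
V2 = sqrt(mu/r2) = 3794.29 m/s
dV2 = V2*(1 - sqrt(2*r1/(r1+r2))) = 1413.69 m/s
Total dV = 3463 m/s

3463 m/s


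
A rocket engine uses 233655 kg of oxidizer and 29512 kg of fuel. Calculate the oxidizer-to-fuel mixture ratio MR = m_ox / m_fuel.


MR = 233655 / 29512 = 7.92

7.92


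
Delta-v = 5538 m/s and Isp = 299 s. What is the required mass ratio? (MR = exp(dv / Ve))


Ve = 299 * 9.81 = 2933.19 m/s
MR = exp(5538 / 2933.19) = 6.606

6.606
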